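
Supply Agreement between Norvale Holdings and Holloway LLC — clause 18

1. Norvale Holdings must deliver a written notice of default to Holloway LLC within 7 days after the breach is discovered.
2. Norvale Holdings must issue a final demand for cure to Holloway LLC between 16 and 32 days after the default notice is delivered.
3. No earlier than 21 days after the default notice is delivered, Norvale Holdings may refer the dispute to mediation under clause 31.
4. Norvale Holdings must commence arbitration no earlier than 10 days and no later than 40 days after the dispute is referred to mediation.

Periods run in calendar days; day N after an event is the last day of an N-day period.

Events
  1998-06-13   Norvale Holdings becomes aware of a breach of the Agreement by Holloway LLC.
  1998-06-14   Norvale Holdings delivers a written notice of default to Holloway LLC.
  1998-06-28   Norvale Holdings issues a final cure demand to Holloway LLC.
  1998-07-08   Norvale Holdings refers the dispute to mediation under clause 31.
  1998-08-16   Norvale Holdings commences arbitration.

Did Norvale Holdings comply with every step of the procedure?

Step 1 — counting 7 days from 1998-06-13 (when the breach is discovered) gives a deadline of 1998-06-20; 1998-06-14 is within that limit.
Step 2 — 16 and 32 days from 1998-06-14 (when the default notice is delivered) are 1998-06-30 and 1998-07-16 respectively; done 1998-06-28 — 2 days before the window opened.
The analysis stops there.

No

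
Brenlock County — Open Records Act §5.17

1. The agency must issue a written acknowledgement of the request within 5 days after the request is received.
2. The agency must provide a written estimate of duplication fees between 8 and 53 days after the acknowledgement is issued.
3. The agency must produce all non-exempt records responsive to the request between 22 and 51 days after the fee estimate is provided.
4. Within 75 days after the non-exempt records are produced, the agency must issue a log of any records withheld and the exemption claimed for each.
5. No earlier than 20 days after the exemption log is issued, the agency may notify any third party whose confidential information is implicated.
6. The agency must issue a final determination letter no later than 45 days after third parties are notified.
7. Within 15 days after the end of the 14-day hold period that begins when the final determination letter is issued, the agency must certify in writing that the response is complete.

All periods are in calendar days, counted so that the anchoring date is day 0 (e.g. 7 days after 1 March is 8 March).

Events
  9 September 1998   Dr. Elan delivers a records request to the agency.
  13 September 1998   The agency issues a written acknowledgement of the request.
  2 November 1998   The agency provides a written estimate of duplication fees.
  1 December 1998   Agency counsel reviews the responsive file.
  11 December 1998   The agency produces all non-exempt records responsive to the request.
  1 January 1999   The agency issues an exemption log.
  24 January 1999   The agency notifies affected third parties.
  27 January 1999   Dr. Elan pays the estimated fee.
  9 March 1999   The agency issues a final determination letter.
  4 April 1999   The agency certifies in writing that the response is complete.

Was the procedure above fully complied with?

Yes

Step 1: 5 days after 9 September 1998 (when the request is received) is 14 September 1998; done 13 September 1998 — timely.
Step 2: the window is 8–53 days after 13 September 1998 (when the acknowledgement is issued), so 21 September 1998 through 5 November 1998; done 2 November 1998, which is between those dates.
Step 3: the window is 22–51 days after 2 November 1998 (when the fee estimate is provided), so 24 November 1998 through 23 December 1998; done 11 December 1998, which is between those dates.
Step 4: 75 days after 11 December 1998 (when the non-exempt records are produced) is 24 February 1999; 1 January 1999 is within that limit.
Step 5: the earliest permitted date is 20 days after 1 January 1999 (when the exemption log is issued), i.e. 21 January 1999; 24 January 1999 is on or after that date.
Step 6: 45 days after 24 January 1999 (when third parties are notified) is 10 March 1999; 9 March 1999 is within that limit.
Step 7: 15 days after 23 March 1999 (end of the 14-day hold period, which began when the final determination letter is issued on 9 March 1999) is 7 April 1999; completed 4 April 1999, before the deadline.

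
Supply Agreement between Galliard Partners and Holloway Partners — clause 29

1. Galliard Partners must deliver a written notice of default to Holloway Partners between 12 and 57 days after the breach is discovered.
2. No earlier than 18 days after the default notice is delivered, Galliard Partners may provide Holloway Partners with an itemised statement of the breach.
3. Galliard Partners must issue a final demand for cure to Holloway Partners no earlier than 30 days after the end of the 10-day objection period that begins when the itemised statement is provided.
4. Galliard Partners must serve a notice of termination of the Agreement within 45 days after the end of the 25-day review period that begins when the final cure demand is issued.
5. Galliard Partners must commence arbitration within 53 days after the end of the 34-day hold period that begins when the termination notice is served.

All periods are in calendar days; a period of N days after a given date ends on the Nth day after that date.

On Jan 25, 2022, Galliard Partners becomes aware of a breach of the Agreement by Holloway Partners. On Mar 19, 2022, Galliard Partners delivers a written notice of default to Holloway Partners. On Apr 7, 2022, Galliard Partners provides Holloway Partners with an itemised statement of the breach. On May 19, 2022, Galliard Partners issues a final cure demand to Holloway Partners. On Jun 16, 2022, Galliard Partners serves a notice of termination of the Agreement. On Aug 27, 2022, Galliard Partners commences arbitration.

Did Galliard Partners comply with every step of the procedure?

Step 1 — 12 and 57 days from Jan 25, 2022 (when the breach is discovered) are Feb 6, 2022 and Mar 23, 2022 respectively; done Mar 19, 2022, which is between those dates.
Step 2 — must wait 18 days from Mar 19, 2022 (when the default notice is delivered), so not before Apr 6, 2022; done Apr 7, 2022, after the minimum wait.
Step 3 — must wait 30 days from Apr 17, 2022 (end of the 10-day objection period, which began when the itemised statement is provided on Apr 7, 2022), so not before May 17, 2022; done May 19, 2022, after the minimum wait.
Step 4 — counting 45 days from Jun 13, 2022 (end of the 25-day review period, which began when the final cure demand is issued on May 19, 2022) gives a deadline of Jul 28, 2022; done Jun 16, 2022 — timely.
Step 5 — counting 53 days from Jul 20, 2022 (end of the 34-day hold period, which began when the termination notice is served on Jun 16, 2022) gives a deadline of Sep 11, 2022; completed Aug 27, 2022, before the deadline.

Yes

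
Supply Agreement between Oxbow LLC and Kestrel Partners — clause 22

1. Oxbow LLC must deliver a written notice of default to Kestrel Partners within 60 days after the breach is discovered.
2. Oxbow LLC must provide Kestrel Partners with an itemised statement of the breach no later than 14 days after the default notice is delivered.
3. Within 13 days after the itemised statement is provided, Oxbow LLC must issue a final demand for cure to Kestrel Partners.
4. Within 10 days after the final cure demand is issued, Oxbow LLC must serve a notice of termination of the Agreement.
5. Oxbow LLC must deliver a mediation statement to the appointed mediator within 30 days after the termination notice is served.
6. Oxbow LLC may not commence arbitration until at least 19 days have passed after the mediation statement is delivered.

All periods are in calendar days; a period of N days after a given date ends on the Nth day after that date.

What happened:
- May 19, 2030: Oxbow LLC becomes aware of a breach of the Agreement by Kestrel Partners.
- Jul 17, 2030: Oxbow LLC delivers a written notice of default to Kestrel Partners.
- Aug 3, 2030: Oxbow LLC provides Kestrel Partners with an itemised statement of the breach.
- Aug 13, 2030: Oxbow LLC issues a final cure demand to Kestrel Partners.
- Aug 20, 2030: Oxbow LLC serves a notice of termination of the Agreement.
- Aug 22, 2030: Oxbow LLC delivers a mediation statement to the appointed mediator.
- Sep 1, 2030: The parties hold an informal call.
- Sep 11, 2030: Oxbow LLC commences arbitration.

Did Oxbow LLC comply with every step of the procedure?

No

(1) due by May 19, 2030 + 60 days = Jul 18, 2030; done Jul 17, 2030 — timely.
(2) due by Jul 17, 2030 + 14 days = Jul 31, 2030; not done until Aug 3, 2030, 3 days after the deadline.
The analysis stops there.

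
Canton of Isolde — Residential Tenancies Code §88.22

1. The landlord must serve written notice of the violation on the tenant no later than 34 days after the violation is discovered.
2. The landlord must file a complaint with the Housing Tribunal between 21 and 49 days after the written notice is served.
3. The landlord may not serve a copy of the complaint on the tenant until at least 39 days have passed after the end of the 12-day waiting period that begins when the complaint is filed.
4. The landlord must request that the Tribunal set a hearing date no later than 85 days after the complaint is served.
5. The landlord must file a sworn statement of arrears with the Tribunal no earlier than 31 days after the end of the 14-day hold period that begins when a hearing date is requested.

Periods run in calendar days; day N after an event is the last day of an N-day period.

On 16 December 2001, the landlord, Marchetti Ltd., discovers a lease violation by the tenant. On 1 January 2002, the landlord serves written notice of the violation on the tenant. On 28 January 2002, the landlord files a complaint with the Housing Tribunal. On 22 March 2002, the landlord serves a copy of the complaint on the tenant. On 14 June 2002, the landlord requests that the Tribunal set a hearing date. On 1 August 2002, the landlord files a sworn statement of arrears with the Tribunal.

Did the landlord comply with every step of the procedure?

(1) due by 16 December 2001 + 34 days = 19 January 2002; done 1 January 2002 — timely.
(2) the permitted window runs from 1 January 2002 + 21 = 22 January 2002 to 1 January 2002 + 49 = 19 February 2002; 28 January 2002 falls inside that range.
(3) permitted from 9 February 2002 + 39 days = 20 March 2002 onward; done 22 March 2002 — permitted.
(4) due by 22 March 2002 + 85 days = 15 June 2002; completed 14 June 2002, before the deadline.
(5) permitted from 28 June 2002 + 31 days = 29 July 2002 onward; done 1 August 2002, after the minimum wait.

Yes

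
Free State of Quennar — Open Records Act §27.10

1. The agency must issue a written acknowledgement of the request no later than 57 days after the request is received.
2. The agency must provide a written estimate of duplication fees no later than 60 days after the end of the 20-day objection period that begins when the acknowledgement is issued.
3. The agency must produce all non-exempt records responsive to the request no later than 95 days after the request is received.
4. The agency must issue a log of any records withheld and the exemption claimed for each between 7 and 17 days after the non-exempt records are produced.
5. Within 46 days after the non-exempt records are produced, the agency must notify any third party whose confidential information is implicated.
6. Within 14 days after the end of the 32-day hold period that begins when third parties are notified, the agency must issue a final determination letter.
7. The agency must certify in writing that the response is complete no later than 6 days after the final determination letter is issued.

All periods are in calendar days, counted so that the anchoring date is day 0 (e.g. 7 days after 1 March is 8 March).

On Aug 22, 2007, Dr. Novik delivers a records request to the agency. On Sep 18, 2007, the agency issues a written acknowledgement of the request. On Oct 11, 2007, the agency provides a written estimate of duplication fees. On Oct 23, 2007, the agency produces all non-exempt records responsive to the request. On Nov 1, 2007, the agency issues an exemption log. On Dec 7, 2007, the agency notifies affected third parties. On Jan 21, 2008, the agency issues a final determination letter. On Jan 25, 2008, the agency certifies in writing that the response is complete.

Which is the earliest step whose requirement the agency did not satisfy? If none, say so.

Step 1: 57 days after Aug 22, 2007 (when the request is received) is Oct 18, 2007; completed Sep 18, 2007, before the deadline.
Step 2: 60 days after Oct 8, 2007 (end of the 20-day objection period, which began when the acknowledgement is issued on Sep 18, 2007) is Dec 7, 2007; Oct 11, 2007 is within that limit.
Step 3: 95 days after Aug 22, 2007 (when the request is received) is Nov 25, 2007; completed Oct 23, 2007, before the deadline.
Step 4: the window is 7–17 days after Oct 23, 2007 (when the non-exempt records are produced), so Oct 30, 2007 through Nov 9, 2007; Nov 1, 2007 falls inside that range.
Step 5: 46 days after Oct 23, 2007 (when the non-exempt records are produced) is Dec 8, 2007; completed Dec 7, 2007, before the deadline.
Step 6: 14 days after Jan 8, 2008 (end of the 32-day hold period, which began when third parties are notified on Dec 7, 2007) is Jan 22, 2008; Jan 21, 2008 is within that limit.
Step 7: 6 days after Jan 21, 2008 (when the final determination letter is issued) is Jan 27, 2008; completed Jan 25, 2008, before the deadline.

None — every step was satisfied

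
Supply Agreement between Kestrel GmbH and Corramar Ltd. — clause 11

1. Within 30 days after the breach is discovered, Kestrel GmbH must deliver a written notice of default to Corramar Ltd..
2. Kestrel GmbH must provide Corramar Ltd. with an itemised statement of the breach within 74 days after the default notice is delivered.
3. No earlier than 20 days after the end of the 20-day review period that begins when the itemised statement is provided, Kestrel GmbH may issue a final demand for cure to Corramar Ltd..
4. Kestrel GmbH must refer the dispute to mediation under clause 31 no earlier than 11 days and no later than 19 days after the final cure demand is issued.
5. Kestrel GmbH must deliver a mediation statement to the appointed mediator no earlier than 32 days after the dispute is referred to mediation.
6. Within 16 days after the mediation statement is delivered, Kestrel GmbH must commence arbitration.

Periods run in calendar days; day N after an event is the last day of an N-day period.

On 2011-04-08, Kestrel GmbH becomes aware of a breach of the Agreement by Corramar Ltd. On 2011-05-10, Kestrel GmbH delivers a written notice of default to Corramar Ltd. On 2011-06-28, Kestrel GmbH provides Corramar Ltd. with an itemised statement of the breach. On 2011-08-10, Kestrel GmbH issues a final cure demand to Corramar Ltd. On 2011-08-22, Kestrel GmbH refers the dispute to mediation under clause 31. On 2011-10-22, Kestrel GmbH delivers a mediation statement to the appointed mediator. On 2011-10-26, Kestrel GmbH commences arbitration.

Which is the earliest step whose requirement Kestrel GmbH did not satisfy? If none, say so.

Step 1: 30 days after 2011-04-08 (when the breach is discovered) is 2011-05-08; not done until 2011-05-10, 2 days after the deadline.
The analysis stops there.

Step 1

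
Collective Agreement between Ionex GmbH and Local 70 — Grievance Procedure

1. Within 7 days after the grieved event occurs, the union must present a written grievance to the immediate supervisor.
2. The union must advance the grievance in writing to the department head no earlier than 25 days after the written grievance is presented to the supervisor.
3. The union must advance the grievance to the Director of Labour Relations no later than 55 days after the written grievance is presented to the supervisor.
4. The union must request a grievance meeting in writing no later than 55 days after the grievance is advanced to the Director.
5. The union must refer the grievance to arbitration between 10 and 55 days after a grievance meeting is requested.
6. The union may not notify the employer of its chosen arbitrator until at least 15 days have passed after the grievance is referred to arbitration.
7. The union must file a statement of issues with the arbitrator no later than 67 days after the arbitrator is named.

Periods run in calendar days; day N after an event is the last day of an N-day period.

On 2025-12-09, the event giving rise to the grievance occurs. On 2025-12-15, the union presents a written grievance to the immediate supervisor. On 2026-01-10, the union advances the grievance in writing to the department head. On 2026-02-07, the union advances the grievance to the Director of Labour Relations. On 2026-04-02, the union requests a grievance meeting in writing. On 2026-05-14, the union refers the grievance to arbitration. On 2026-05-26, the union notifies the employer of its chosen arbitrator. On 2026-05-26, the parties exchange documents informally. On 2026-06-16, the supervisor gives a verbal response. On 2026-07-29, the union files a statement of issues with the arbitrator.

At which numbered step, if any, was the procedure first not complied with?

Step 1: 7 days after 2025-12-09 (when the grieved event occurs) is 2025-12-16; done 2025-12-15 — timely.
Step 2: the earliest permitted date is 25 days after 2025-12-15 (when the written grievance is presented to the supervisor), i.e. 2026-01-09; done 2026-01-10, after the minimum wait.
Step 3: 55 days after 2025-12-15 (when the written grievance is presented to the supervisor) is 2026-02-08; done 2026-02-07 — timely.
Step 4: 55 days after 2026-02-07 (when the grievance is advanced to the Director) is 2026-04-03; done 2026-04-02 — timely.
Step 5: the window is 10–55 days after 2026-04-02 (when a grievance meeting is requested), so 2026-04-12 through 2026-05-27; 2026-05-14 falls inside that range.
Step 6: the earliest permitted date is 15 days after 2026-05-14 (when the grievance is referred to arbitration), i.e. 2026-05-29; 2026-05-26 is 3 days before the earliest permitted date.
Later steps need not be reached.

Step 6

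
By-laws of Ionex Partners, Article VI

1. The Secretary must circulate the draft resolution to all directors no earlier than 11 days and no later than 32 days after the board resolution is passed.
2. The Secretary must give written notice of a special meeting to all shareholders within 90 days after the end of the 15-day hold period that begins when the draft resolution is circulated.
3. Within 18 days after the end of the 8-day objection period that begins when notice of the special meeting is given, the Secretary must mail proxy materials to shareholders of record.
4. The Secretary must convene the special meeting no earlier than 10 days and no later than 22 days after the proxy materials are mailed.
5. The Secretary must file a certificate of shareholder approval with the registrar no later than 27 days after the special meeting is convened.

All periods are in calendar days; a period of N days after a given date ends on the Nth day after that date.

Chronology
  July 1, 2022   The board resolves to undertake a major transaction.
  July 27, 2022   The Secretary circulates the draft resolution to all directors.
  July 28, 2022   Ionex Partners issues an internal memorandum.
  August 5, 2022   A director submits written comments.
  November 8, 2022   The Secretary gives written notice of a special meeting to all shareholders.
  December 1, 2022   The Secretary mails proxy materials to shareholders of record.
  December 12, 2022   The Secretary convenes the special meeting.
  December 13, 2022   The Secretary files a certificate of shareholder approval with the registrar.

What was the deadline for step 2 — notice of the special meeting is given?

The draft resolution is circulated on July 27, 2022; the 15-day hold period therefore ends August 11, 2022, and step 2 runs from that date. 90 days after August 11, 2022 is November 9, 2022.

November 9, 2022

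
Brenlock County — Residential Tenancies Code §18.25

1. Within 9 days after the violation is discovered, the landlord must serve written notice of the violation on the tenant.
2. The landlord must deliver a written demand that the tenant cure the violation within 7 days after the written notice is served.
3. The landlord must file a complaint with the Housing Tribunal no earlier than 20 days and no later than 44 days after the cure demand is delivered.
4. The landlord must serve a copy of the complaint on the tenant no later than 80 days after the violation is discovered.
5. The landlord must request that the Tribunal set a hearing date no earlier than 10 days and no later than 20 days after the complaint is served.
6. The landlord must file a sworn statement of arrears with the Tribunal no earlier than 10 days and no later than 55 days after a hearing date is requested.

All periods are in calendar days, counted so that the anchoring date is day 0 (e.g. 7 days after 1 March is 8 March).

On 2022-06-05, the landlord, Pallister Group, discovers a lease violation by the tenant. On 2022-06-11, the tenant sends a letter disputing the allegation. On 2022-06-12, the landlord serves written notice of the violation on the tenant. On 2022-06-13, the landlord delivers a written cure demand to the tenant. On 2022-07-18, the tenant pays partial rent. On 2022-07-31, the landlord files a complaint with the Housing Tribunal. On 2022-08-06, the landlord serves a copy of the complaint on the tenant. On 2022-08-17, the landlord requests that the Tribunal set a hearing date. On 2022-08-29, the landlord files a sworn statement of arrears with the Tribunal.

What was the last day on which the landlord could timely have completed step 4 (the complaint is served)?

2022-08-24

Step 4 runs from 2022-06-05, when the violation is discovered. 80 days after 2022-06-05 is 2022-08-24.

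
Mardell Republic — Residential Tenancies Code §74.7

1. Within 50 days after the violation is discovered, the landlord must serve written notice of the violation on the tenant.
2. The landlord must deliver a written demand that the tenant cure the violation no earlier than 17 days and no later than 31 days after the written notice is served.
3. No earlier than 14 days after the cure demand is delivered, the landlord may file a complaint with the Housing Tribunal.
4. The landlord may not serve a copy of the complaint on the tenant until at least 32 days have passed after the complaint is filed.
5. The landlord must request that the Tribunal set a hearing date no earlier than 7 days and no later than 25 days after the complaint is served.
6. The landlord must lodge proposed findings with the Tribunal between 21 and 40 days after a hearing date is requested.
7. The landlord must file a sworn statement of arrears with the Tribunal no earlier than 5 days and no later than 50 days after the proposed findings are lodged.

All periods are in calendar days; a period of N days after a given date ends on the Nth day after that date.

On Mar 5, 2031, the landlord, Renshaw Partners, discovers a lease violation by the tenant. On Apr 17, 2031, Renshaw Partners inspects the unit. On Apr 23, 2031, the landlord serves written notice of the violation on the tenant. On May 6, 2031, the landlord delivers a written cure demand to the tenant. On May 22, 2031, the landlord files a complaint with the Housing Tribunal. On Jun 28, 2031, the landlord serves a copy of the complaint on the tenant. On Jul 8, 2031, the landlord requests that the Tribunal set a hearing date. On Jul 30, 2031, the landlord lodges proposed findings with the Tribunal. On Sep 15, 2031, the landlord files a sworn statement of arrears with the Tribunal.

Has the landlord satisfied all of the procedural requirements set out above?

No

Step 1: 50 days after Mar 5, 2031 (when the violation is discovered) is Apr 24, 2031; Apr 23, 2031 is within that limit.
Step 2: the window is 17–31 days after Apr 23, 2031 (when the written notice is served), so May 10, 2031 through May 24, 2031; May 6, 2031 is 4 days too early.
That is the first point of non-compliance.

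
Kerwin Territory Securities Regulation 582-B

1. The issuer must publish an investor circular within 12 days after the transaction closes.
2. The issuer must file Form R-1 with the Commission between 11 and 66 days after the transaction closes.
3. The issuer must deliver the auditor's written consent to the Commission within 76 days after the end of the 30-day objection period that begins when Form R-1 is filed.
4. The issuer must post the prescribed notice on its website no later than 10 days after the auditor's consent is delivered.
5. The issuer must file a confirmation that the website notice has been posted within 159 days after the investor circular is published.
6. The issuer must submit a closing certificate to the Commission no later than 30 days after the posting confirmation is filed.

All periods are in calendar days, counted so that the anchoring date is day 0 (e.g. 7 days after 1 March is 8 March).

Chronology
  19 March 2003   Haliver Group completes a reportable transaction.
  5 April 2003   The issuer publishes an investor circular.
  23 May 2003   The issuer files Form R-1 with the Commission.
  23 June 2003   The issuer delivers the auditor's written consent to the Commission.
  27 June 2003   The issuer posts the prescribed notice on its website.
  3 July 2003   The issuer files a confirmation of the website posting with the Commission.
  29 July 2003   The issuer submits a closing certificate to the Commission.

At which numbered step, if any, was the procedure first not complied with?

Step 1

(1) due by 19 March 2003 + 12 days = 31 March 2003; 5 April 2003 misses that deadline by 5 days.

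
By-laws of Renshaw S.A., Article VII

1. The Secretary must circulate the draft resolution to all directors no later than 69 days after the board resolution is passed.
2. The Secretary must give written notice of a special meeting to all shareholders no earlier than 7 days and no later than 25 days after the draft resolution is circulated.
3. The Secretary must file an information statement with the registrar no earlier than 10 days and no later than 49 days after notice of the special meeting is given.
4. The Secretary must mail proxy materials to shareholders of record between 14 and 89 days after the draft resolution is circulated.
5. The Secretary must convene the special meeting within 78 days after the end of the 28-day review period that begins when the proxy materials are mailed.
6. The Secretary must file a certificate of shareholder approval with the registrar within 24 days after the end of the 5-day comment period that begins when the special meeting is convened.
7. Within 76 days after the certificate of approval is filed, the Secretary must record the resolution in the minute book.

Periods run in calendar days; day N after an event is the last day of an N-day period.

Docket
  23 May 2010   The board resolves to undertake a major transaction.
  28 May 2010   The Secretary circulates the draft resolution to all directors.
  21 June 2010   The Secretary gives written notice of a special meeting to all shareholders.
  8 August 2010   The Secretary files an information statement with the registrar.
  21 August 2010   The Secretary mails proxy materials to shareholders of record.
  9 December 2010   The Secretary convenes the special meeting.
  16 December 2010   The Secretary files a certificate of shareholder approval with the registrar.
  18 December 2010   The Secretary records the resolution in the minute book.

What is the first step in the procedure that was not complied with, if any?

(1) due by 23 May 2010 + 69 days = 31 July 2010; done 28 May 2010 — timely.
(2) the permitted window runs from 28 May 2010 + 7 = 4 June 2010 to 28 May 2010 + 25 = 22 June 2010; done 21 June 2010 — within the window.
(3) the permitted window runs from 21 June 2010 + 10 = 1 July 2010 to 21 June 2010 + 49 = 9 August 2010; 8 August 2010 falls inside that range.
(4) the permitted window runs from 28 May 2010 + 14 = 11 June 2010 to 28 May 2010 + 89 = 25 August 2010; 21 August 2010 falls inside that range.
(5) due by 18 September 2010 + 78 days = 5 December 2010; done 9 December 2010 — 4 days late.

Step 5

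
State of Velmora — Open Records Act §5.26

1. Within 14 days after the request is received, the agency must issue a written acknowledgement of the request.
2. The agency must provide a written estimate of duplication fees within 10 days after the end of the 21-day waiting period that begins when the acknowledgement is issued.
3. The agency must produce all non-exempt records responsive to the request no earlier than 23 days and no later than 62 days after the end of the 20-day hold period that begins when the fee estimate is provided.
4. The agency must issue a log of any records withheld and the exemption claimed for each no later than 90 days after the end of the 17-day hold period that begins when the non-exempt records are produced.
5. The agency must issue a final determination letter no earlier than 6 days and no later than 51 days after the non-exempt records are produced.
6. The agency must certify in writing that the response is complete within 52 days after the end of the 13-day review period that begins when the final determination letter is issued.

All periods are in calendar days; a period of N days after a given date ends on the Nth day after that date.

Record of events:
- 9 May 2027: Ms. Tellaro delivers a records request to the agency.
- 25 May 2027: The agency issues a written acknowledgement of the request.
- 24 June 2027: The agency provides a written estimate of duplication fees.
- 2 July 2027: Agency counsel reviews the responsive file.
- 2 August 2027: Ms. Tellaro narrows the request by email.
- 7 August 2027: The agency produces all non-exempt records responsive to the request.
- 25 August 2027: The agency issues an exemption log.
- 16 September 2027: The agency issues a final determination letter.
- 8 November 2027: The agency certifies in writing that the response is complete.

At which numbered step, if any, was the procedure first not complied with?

Step 1: 14 days after 9 May 2027 (when the request is received) is 23 May 2027; done 25 May 2027 — 2 days late.

Step 1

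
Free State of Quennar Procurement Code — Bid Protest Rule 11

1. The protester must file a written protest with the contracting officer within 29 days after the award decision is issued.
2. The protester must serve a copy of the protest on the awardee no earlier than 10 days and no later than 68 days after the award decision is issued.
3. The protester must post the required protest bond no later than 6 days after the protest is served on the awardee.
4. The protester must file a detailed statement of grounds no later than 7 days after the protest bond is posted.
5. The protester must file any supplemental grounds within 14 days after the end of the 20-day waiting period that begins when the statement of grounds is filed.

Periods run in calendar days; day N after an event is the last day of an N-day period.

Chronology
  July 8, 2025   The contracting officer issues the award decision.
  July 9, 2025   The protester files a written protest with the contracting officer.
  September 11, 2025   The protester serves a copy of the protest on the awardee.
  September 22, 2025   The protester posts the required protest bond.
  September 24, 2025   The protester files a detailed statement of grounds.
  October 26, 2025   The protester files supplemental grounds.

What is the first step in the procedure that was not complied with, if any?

Step 3

(1) due by July 8, 2025 + 29 days = August 6, 2025; July 9, 2025 is within that limit.
(2) the permitted window runs from July 8, 2025 + 10 = July 18, 2025 to July 8, 2025 + 68 = September 14, 2025; done September 11, 2025, which is between those dates.
(3) due by September 11, 2025 + 6 days = September 17, 2025; not done until September 22, 2025, 5 days after the deadline.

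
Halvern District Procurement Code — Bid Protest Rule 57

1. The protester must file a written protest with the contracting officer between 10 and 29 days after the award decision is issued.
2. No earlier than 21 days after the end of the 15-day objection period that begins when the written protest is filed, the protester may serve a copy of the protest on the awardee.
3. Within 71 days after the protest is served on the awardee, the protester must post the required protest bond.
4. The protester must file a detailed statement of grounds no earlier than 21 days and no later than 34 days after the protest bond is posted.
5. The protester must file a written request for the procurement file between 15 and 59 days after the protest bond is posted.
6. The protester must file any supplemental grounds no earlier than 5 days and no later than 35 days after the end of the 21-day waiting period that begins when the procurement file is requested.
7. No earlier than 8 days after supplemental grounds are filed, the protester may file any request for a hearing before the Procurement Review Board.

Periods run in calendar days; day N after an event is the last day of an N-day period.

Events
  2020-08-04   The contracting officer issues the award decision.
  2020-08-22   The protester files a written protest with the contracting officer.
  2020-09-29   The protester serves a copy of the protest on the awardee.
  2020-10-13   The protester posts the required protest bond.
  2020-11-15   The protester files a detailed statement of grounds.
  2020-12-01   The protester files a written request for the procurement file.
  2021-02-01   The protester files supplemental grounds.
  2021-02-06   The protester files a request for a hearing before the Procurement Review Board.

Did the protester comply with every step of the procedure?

No

Step 1: the window is 10–29 days after 2020-08-04 (when the award decision is issued), so 2020-08-14 through 2020-09-02; done 2020-08-22 — within the window.
Step 2: the earliest permitted date is 21 days after 2020-09-06 (end of the 15-day objection period, which began when the written protest is filed on 2020-08-22), i.e. 2020-09-27; 2020-09-29 is on or after that date.
Step 3: 71 days after 2020-09-29 (when the protest is served on the awardee) is 2020-12-09; done 2020-10-13 — timely.
Step 4: the window is 21–34 days after 2020-10-13 (when the protest bond is posted), so 2020-11-03 through 2020-11-16; done 2020-11-15, which is between those dates.
Step 5: the window is 15–59 days after 2020-10-13 (when the protest bond is posted), so 2020-10-28 through 2020-12-11; done 2020-12-01, which is between those dates.
Step 6: the window is 5–35 days after 2020-12-22 (end of the 21-day waiting period, which began when the procurement file is requested on 2020-12-01), so 2020-12-27 through 2021-01-26; 2021-02-01 is 6 days past the end of the window.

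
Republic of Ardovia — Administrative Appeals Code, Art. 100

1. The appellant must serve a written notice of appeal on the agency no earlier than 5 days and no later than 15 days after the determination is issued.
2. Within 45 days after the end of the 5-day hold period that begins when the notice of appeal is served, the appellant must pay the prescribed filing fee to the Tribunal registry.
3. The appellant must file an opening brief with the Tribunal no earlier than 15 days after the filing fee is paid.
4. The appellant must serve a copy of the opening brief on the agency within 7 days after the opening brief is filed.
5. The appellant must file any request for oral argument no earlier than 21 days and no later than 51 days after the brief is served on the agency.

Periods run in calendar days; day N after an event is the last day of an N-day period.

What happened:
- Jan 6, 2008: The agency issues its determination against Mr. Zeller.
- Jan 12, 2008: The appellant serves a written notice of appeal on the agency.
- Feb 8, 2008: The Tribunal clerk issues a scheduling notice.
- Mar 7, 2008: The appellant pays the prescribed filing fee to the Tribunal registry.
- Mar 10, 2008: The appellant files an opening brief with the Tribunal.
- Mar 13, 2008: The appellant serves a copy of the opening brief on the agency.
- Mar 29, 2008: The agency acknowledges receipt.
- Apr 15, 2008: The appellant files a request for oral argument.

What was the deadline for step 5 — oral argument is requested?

May 3, 2008

Step 5 runs from Mar 13, 2008, when the brief is served on the agency. The window is 21–51 days after Mar 13, 2008; it closes on May 3, 2008.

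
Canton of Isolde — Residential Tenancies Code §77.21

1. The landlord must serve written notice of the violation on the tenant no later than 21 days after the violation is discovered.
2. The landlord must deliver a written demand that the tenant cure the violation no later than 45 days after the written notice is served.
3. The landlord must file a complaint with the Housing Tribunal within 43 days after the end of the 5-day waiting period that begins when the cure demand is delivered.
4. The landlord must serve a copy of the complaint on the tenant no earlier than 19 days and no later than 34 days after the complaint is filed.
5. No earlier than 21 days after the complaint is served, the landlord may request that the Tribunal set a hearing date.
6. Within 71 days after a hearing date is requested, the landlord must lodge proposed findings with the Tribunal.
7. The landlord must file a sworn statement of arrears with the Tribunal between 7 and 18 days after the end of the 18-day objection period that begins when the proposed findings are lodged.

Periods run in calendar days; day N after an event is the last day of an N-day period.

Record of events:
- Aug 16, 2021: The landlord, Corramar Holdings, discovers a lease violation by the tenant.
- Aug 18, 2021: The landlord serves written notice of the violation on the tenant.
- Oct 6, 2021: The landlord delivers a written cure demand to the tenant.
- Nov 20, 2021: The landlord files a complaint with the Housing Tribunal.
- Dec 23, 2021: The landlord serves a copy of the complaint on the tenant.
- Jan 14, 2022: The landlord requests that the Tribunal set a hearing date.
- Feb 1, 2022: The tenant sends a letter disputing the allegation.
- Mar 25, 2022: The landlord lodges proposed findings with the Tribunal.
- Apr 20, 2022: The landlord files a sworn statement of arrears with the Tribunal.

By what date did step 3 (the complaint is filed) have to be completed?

Nov 23, 2021

The cure demand is delivered on Oct 6, 2021; the 5-day waiting period therefore ends Oct 11, 2021, and step 3 runs from that date. 43 days after Oct 11, 2021 is Nov 23, 2021.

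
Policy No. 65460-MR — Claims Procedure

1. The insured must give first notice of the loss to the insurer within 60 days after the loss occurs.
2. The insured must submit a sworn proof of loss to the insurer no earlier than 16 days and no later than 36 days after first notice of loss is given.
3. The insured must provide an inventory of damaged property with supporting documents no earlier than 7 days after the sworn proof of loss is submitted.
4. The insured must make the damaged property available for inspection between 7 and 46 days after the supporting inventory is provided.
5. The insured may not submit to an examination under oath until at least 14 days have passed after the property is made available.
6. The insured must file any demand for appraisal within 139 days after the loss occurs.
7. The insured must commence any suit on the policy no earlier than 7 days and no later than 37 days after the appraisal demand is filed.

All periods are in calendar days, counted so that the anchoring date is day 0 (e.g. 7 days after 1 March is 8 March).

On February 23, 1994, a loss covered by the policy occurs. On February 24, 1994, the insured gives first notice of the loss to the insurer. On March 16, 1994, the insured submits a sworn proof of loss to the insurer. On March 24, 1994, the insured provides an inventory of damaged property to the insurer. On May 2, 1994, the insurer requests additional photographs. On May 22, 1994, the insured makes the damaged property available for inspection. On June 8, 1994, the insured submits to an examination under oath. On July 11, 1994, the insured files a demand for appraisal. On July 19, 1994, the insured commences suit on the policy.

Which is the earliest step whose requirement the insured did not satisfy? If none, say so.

(1) due by February 23, 1994 + 60 days = April 24, 1994; completed February 24, 1994, before the deadline.
(2) the permitted window runs from February 24, 1994 + 16 = March 12, 1994 to February 24, 1994 + 36 = April 1, 1994; done March 16, 1994, which is between those dates.
(3) permitted from March 16, 1994 + 7 days = March 23, 1994 onward; done March 24, 1994 — permitted.
(4) the permitted window runs from March 24, 1994 + 7 = March 31, 1994 to March 24, 1994 + 46 = May 9, 1994; done May 22, 1994 — 13 days after the window closed.
That is the first point of non-compliance.

Step 4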